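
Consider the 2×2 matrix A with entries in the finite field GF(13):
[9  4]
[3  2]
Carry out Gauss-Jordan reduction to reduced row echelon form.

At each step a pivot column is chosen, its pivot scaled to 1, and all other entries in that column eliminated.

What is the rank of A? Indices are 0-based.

rank = 2

pivot(0,0)=9: scale R0 → (1, 12)
  clear (1,0): R1 −= (3)R0 → (0, 5)
pivot(1,1)=5: scale R1 → (0, 1)
  clear (0,1): R0 −= (12)R1 → (1, 0)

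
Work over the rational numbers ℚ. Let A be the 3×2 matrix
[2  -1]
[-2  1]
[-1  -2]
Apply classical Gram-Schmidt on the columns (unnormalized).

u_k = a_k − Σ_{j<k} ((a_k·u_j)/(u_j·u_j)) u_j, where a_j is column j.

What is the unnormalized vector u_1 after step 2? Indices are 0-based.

Step 1: u_0 = a_0 = (2, -2, -1).
Step 2: u_1 = a_1 − (-2/9)·u_0 = (-5/9, 5/9, -20/9).

u_1 = (-5/9, 5/9, -20/9)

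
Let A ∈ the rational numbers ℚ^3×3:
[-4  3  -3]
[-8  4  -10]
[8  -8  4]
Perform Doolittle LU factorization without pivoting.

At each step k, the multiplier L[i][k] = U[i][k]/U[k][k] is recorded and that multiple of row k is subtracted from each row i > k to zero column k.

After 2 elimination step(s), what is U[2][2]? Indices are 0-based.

U[2][2] = 2

[col 0] pivot -4
  R1 -= 2*R0 → (0, -2, -4)  (L[1][0] := 2)
  R2 -= -2*R0 → (0, -2, -2)  (L[2][0] := -2)
[col 1] pivot -2
  R2 -= 1*R1 → (0, 0, 2)  (L[2][1] := 1)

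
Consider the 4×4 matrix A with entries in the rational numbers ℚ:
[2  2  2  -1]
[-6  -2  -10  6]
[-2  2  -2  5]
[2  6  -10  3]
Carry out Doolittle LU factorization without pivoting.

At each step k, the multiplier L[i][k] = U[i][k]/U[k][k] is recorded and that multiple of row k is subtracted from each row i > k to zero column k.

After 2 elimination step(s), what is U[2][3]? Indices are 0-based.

k=0: U[0][0]=2
  eliminate (1,0): mult=-3, new row 1: (0, 4, -4, 3); set L[1][0]=-3
  eliminate (2,0): mult=-1, new row 2: (0, 4, 0, 4); set L[2][0]=-1
  eliminate (3,0): mult=1, new row 3: (0, 4, -12, 4); set L[3][0]=1
k=1: U[1][1]=4
  eliminate (2,1): mult=1, new row 2: (0, 0, 4, 1); set L[2][1]=1
  eliminate (3,1): mult=1, new row 3: (0, 0, -8, 1); set L[3][1]=1

U[2][3] = 1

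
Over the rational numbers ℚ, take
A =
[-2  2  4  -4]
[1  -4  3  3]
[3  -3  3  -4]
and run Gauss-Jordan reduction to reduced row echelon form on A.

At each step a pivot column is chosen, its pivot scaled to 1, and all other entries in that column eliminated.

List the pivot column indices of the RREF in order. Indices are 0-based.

[1] R0 /= -2  ⇒  (1, -1, -2, 2)
     R1 -= 1·R0  ⇒  (0, -3, 5, 1)
     R2 -= 3·R0  ⇒  (0, 0, 9, -10)
[2] R1 /= -3  ⇒  (0, 1, -5/3, -1/3)
     R0 -= -1·R1  ⇒  (1, 0, -11/3, 5/3)
[3] R2 /= 9  ⇒  (0, 0, 1, -10/9)
     R0 -= -11/3·R2  ⇒  (1, 0, 0, -65/27)
     R1 -= -5/3·R2  ⇒  (0, 1, 0, -59/27)

pivot columns: 0, 1, 2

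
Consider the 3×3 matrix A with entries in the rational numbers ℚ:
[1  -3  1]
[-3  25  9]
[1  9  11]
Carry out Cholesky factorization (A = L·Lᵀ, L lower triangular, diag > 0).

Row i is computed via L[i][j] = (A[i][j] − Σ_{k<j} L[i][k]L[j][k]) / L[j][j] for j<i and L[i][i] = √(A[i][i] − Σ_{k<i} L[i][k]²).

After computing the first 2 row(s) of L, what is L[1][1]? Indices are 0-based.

Step 1: L[0][0] = √(1) = 1.
  L[1][0] = (-3) / L[0][0] = -3.
Step 2: L[1][1] = √(16) = 4.

L[1][1] = 4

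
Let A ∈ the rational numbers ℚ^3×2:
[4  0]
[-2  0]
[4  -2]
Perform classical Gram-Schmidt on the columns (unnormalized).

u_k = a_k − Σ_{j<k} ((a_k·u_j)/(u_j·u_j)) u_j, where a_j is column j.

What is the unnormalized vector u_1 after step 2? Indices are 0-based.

Step 1: u_0 = a_0 = (4, -2, 4).
Step 2: u_1 = a_1 − (-2/9)·u_0 = (8/9, -4/9, -10/9).

u_1 = (8/9, -4/9, -10/9)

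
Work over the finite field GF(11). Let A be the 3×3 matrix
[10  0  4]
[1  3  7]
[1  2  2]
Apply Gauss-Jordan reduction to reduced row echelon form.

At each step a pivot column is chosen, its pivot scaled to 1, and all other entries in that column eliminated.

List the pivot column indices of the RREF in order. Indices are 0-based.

[1] R0 /= 10  ⇒  (1, 0, 7)
     R1 -= 1·R0  ⇒  (0, 3, 0)
     R2 -= 1·R0  ⇒  (0, 2, 6)
[2] R1 /= 3  ⇒  (0, 1, 0)
     R2 -= 2·R1  ⇒  (0, 0, 6)
[3] R2 /= 6  ⇒  (0, 0, 1)
     R0 -= 7·R2  ⇒  (1, 0, 0)

pivot columns: 0, 1, 2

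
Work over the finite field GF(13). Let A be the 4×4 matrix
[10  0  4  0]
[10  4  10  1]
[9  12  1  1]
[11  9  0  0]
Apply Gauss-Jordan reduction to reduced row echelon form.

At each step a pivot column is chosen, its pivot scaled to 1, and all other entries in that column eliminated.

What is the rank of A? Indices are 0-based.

[1] R0 /= 10  ⇒  (1, 0, 3, 0)
     R1 -= 10·R0  ⇒  (0, 4, 6, 1)
     R2 -= 9·R0  ⇒  (0, 12, 0, 1)
     R3 -= 11·R0  ⇒  (0, 9, 6, 0)
[2] R1 /= 4  ⇒  (0, 1, 8, 10)
     R2 -= 12·R1  ⇒  (0, 0, 8, 11)
     R3 -= 9·R1  ⇒  (0, 0, 12, 1)
[3] R2 /= 8  ⇒  (0, 0, 1, 3)
     R0 -= 3·R2  ⇒  (1, 0, 0, 4)
     R1 -= 8·R2  ⇒  (0, 1, 0, 12)
     R3 -= 12·R2  ⇒  (0, 0, 0, 4)
[4] R3 /= 4  ⇒  (0, 0, 0, 1)
     R0 -= 4·R3  ⇒  (1, 0, 0, 0)
     R1 -= 12·R3  ⇒  (0, 1, 0, 0)
     R2 -= 3·R3  ⇒  (0, 0, 1, 0)

rank = 4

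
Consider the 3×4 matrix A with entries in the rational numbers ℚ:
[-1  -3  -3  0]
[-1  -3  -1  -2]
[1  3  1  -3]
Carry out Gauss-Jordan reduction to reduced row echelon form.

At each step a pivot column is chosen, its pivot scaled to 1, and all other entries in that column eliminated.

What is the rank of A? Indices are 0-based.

rank = 3

[1] R0 /= -1  ⇒  (1, 3, 3, 0)
     R1 -= -1·R0  ⇒  (0, 0, 2, -2)
     R2 -= 1·R0  ⇒  (0, 0, -2, -3)
column 1 empty below row 1
[2] R1 /= 2  ⇒  (0, 0, 1, -1)
     R0 -= 3·R1  ⇒  (1, 3, 0, 3)
     R2 -= -2·R1  ⇒  (0, 0, 0, -5)
[3] R2 /= -5  ⇒  (0, 0, 0, 1)
     R0 -= 3·R2  ⇒  (1, 3, 0, 0)
     R1 -= -1·R2  ⇒  (0, 0, 1, 0)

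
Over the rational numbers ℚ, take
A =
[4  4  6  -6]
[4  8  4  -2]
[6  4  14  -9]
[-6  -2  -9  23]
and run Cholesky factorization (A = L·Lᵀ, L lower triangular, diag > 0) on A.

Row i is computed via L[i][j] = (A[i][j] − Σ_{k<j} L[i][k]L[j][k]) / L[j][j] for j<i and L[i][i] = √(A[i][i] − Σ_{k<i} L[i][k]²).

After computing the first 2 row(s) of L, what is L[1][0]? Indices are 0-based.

L[1][0] = 2

Step 1: L[0][0] = √(4) = 2.
  L[1][0] = (4) / L[0][0] = 2.
Step 2: L[1][1] = √(4) = 2.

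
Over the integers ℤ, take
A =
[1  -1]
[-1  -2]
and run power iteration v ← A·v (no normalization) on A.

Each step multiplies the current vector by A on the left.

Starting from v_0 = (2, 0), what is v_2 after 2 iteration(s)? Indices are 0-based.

v_2 = (4, 2)

v_0 = (2, 0).
v_1 = A·v_0 = (2, -2).
v_2 = A·v_1 = (4, 2).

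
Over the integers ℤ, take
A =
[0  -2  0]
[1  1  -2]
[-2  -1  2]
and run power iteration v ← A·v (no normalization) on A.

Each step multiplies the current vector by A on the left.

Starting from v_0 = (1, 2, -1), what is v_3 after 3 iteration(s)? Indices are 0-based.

v_3 = (-26, 21, -11)

v_0 = (1, 2, -1).
v_1 = A·v_0 = (-4, 5, -6).
v_2 = A·v_1 = (-10, 13, -9).
v_3 = A·v_2 = (-26, 21, -11).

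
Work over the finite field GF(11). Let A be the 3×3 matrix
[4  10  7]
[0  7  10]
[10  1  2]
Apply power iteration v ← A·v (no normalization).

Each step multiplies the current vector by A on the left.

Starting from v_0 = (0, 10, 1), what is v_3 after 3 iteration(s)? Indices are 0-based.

v_3 = (4, 0, 0)

v_0 = (0, 10, 1).
v_1 = A·v_0 = (8, 3, 1).
v_2 = A·v_1 = (3, 9, 8).
v_3 = A·v_2 = (4, 0, 0).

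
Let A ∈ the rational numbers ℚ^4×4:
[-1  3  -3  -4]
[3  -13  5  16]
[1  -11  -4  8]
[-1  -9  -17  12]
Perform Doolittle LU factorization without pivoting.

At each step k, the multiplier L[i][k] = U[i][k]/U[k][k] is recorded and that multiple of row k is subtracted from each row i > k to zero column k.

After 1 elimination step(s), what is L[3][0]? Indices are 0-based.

[col 0] pivot -1
  R1 -= -3*R0 → (0, -4, -4, 4)  (L[1][0] := -3)
  R2 -= -1*R0 → (0, -8, -7, 4)  (L[2][0] := -1)
  R3 -= 1*R0 → (0, -12, -14, 16)  (L[3][0] := 1)

L[3][0] = 1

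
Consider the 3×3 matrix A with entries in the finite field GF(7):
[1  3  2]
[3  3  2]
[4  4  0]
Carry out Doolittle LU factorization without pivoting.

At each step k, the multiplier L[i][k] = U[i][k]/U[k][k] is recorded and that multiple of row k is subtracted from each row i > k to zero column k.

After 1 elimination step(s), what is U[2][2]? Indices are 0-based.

U[2][2] = 6

[col 0] pivot 1
  R1 -= 3*R0 → (0, 1, 3)  (L[1][0] := 3)
  R2 -= 4*R0 → (0, 6, 6)  (L[2][0] := 4)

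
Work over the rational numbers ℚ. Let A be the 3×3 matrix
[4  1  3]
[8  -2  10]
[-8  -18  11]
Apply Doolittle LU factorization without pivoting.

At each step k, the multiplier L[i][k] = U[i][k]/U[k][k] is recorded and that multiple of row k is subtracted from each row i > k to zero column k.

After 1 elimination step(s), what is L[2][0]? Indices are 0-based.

L[2][0] = -2

k=0: U[0][0]=4
  eliminate (1,0): mult=2, new row 1: (0, -4, 4); set L[1][0]=2
  eliminate (2,0): mult=-2, new row 2: (0, -16, 17); set L[2][0]=-2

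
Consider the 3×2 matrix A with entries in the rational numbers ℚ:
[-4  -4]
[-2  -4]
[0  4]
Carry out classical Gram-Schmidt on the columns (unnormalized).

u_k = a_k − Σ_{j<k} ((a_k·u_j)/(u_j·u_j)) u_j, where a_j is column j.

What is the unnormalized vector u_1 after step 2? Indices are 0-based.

u_1 = (4/5, -8/5, 4)

Step 1: u_0 = a_0 = (-4, -2, 0).
Step 2: u_1 = a_1 − (6/5)·u_0 = (4/5, -8/5, 4).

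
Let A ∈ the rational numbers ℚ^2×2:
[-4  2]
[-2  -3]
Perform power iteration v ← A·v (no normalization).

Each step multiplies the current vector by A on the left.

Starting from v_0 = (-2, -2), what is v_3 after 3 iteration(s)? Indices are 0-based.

v_0 = (-2, -2).
v_1 = A·v_0 = (4, 10).
v_2 = A·v_1 = (4, -38).
v_3 = A·v_2 = (-92, 106).

v_3 = (-92, 106)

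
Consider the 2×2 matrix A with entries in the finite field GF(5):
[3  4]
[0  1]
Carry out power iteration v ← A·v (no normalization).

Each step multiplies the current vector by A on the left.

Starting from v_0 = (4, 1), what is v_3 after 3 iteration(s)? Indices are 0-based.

v_0 = (4, 1).
v_1 = A·v_0 = (1, 1).
v_2 = A·v_1 = (2, 1).
v_3 = A·v_2 = (0, 1).

v_3 = (0, 1)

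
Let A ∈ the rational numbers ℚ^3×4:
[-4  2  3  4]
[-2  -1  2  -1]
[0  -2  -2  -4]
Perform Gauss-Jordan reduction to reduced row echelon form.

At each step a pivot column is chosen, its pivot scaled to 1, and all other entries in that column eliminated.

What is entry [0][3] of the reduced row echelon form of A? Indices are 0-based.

M[0][3] = 1/10

pivot(0,0)=-4: scale R0 → (1, -1/2, -3/4, -1)
  clear (1,0): R1 −= (-2)R0 → (0, -2, 1/2, -3)
pivot(1,1)=-2: scale R1 → (0, 1, -1/4, 3/2)
  clear (0,1): R0 −= (-1/2)R1 → (1, 0, -7/8, -1/4)
  clear (2,1): R2 −= (-2)R1 → (0, 0, -5/2, -1)
pivot(2,2)=-5/2: scale R2 → (0, 0, 1, 2/5)
  clear (0,2): R0 −= (-7/8)R2 → (1, 0, 0, 1/10)
  clear (1,2): R1 −= (-1/4)R2 → (0, 1, 0, 8/5)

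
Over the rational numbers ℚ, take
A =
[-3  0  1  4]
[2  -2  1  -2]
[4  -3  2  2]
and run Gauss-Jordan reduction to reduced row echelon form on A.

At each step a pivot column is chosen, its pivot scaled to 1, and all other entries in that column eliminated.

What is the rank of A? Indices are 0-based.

pivot(0,0)=-3: scale R0 → (1, 0, -1/3, -4/3)
  clear (1,0): R1 −= (2)R0 → (0, -2, 5/3, 2/3)
  clear (2,0): R2 −= (4)R0 → (0, -3, 10/3, 22/3)
pivot(1,1)=-2: scale R1 → (0, 1, -5/6, -1/3)
  clear (2,1): R2 −= (-3)R1 → (0, 0, 5/6, 19/3)
pivot(2,2)=5/6: scale R2 → (0, 0, 1, 38/5)
  clear (0,2): R0 −= (-1/3)R2 → (1, 0, 0, 6/5)
  clear (1,2): R1 −= (-5/6)R2 → (0, 1, 0, 6)

rank = 3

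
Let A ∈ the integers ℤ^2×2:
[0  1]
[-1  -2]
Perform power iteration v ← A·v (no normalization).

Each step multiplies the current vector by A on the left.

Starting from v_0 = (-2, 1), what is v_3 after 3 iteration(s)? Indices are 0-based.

v_3 = (-1, 2)

v_0 = (-2, 1).
v_1 = A·v_0 = (1, 0).
v_2 = A·v_1 = (0, -1).
v_3 = A·v_2 = (-1, 2).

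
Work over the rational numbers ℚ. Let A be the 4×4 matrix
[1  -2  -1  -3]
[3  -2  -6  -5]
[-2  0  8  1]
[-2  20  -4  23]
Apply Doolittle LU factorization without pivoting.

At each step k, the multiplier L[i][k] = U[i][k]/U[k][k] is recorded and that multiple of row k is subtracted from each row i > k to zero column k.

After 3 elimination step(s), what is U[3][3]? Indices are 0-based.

U[3][3] = 3

[col 0] pivot 1
  R1 -= 3*R0 → (0, 4, -3, 4)  (L[1][0] := 3)
  R2 -= -2*R0 → (0, -4, 6, -5)  (L[2][0] := -2)
  R3 -= -2*R0 → (0, 16, -6, 17)  (L[3][0] := -2)
[col 1] pivot 4
  R2 -= -1*R1 → (0, 0, 3, -1)  (L[2][1] := -1)
  R3 -= 4*R1 → (0, 0, 6, 1)  (L[3][1] := 4)
[col 2] pivot 3
  R3 -= 2*R2 → (0, 0, 0, 3)  (L[3][2] := 2)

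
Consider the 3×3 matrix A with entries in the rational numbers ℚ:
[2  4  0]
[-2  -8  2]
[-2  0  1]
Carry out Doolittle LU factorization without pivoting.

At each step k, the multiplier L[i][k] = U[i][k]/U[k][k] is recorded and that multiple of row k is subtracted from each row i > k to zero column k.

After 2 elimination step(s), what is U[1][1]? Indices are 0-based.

Step 1: pivot at (0,0) is 2.
  row1 ← row1 − (-1)·row0  ⇒  L[1][0]=-1, U row1=(0, -4, 2)
  row2 ← row2 − (-1)·row0  ⇒  L[2][0]=-1, U row2=(0, 4, 1)
Step 2: pivot at (1,1) is -4.
  row2 ← row2 − (-1)·row1  ⇒  L[2][1]=-1, U row2=(0, 0, 3)

U[1][1] = -4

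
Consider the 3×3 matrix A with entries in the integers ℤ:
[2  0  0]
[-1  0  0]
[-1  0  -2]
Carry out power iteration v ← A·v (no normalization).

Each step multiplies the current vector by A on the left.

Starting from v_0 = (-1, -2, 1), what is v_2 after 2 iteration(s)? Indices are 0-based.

v_2 = (-4, 2, 4)

v_0 = (-1, -2, 1).
v_1 = A·v_0 = (-2, 1, -1).
v_2 = A·v_1 = (-4, 2, 4).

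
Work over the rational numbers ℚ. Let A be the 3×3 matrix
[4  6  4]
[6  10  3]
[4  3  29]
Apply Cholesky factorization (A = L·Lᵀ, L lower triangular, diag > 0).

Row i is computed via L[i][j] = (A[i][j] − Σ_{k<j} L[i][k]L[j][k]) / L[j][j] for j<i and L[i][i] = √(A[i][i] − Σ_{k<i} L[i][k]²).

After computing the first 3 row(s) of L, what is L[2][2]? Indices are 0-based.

L[2][2] = 4

Step 1: L[0][0] = √(4) = 2.
  L[1][0] = (6) / L[0][0] = 3.
Step 2: L[1][1] = √(1) = 1.
  L[2][0] = (4) / L[0][0] = 2.
  L[2][1] = (-3) / L[1][1] = -3.
Step 3: L[2][2] = √(16) = 4.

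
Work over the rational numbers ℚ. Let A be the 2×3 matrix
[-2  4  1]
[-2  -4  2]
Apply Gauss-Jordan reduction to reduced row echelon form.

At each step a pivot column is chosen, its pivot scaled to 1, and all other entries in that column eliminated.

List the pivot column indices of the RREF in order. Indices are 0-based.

step 1: normalize row 0 (÷-2) = (1, -2, -1/2)
  row 1: subtract -2×row0 = (0, -8, 1)
step 2: normalize row 1 (÷-8) = (0, 1, -1/8)
  row 0: subtract -2×row1 = (1, 0, -3/4)

pivot columns: 0, 1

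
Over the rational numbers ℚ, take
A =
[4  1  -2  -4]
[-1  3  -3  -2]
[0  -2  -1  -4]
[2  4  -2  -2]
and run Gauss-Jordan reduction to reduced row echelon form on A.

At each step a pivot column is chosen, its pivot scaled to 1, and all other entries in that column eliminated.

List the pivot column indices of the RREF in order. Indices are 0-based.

pivot columns: 0, 1, 2, 3

pivot(0,0)=4: scale R0 → (1, 1/4, -1/2, -1)
  clear (1,0): R1 −= (-1)R0 → (0, 13/4, -7/2, -3)
  clear (3,0): R3 −= (2)R0 → (0, 7/2, -1, 0)
pivot(1,1)=13/4: scale R1 → (0, 1, -14/13, -12/13)
  clear (0,1): R0 −= (1/4)R1 → (1, 0, -3/13, -10/13)
  clear (2,1): R2 −= (-2)R1 → (0, 0, -41/13, -76/13)
  clear (3,1): R3 −= (7/2)R1 → (0, 0, 36/13, 42/13)
pivot(2,2)=-41/13: scale R2 → (0, 0, 1, 76/41)
  clear (0,2): R0 −= (-3/13)R2 → (1, 0, 0, -14/41)
  clear (1,2): R1 −= (-14/13)R2 → (0, 1, 0, 44/41)
  clear (3,2): R3 −= (36/13)R2 → (0, 0, 0, -78/41)
pivot(3,3)=-78/41: scale R3 → (0, 0, 0, 1)
  clear (0,3): R0 −= (-14/41)R3 → (1, 0, 0, 0)
  clear (1,3): R1 −= (44/41)R3 → (0, 1, 0, 0)
  clear (2,3): R2 −= (76/41)R3 → (0, 0, 1, 0)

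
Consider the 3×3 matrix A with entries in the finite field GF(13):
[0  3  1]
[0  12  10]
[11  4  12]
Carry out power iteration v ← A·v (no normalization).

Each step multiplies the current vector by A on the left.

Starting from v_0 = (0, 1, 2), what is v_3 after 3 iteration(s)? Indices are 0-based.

v_0 = (0, 1, 2).
v_1 = A·v_0 = (5, 6, 2).
v_2 = A·v_1 = (7, 1, 12).
v_3 = A·v_2 = (2, 2, 4).

v_3 = (2, 2, 4)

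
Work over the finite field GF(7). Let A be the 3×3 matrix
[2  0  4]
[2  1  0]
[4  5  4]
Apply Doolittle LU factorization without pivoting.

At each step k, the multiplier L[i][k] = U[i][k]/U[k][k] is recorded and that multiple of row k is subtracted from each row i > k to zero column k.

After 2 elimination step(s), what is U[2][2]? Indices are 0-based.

Step 1: pivot at (0,0) is 2.
  row1 ← row1 − (1)·row0  ⇒  L[1][0]=1, U row1=(0, 1, 3)
  row2 ← row2 − (2)·row0  ⇒  L[2][0]=2, U row2=(0, 5, 3)
Step 2: pivot at (1,1) is 1.
  row2 ← row2 − (5)·row1  ⇒  L[2][1]=5, U row2=(0, 0, 2)

U[2][2] = 2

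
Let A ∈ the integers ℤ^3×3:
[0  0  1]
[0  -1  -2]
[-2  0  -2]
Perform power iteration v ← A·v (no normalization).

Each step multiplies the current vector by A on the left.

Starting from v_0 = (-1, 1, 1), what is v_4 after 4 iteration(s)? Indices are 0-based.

v_0 = (-1, 1, 1).
v_1 = A·v_0 = (1, -3, 0).
v_2 = A·v_1 = (0, 3, -2).
v_3 = A·v_2 = (-2, 1, 4).
v_4 = A·v_3 = (4, -9, -4).

v_4 = (4, -9, -4)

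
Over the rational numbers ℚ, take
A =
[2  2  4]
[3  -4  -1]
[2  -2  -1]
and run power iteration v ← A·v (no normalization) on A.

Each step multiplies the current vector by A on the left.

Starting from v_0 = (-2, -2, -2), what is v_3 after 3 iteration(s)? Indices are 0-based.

v_0 = (-2, -2, -2).
v_1 = A·v_0 = (-16, 4, 2).
v_2 = A·v_1 = (-16, -66, -42).
v_3 = A·v_2 = (-332, 258, 142).

v_3 = (-332, 258, 142)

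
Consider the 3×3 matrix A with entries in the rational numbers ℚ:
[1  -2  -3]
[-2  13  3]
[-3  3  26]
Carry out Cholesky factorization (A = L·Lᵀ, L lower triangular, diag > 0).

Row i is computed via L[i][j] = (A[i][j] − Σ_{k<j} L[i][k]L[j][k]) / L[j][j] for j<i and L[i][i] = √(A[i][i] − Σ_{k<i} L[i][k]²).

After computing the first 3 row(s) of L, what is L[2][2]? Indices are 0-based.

L[2][2] = 4

Step 1: L[0][0] = √(1) = 1.
  L[1][0] = (-2) / L[0][0] = -2.
Step 2: L[1][1] = √(9) = 3.
  L[2][0] = (-3) / L[0][0] = -3.
  L[2][1] = (-3) / L[1][1] = -1.
Step 3: L[2][2] = √(16) = 4.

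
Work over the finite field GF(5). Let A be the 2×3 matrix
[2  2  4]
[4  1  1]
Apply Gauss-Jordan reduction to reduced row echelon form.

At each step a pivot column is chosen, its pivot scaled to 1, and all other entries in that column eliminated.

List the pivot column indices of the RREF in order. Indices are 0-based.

pivot columns: 0, 1

pivot(0,0)=2: scale R0 → (1, 1, 2)
  clear (1,0): R1 −= (4)R0 → (0, 2, 3)
pivot(1,1)=2: scale R1 → (0, 1, 4)
  clear (0,1): R0 −= (1)R1 → (1, 0, 3)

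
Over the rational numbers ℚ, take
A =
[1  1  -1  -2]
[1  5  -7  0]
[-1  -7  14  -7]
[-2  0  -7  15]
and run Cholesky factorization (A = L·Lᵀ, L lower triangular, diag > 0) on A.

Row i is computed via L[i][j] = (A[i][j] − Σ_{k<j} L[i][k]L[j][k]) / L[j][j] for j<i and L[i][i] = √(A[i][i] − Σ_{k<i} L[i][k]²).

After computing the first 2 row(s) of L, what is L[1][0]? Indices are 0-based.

L[1][0] = 1

Step 1: L[0][0] = √(1) = 1.
  L[1][0] = (1) / L[0][0] = 1.
Step 2: L[1][1] = √(4) = 2.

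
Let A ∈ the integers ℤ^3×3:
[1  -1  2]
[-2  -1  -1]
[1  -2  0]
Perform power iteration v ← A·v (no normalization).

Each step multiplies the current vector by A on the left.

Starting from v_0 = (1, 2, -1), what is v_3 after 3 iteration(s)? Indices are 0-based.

v_0 = (1, 2, -1).
v_1 = A·v_0 = (-3, -3, -3).
v_2 = A·v_1 = (-6, 12, 3).
v_3 = A·v_2 = (-12, -3, -30).

v_3 = (-12, -3, -30)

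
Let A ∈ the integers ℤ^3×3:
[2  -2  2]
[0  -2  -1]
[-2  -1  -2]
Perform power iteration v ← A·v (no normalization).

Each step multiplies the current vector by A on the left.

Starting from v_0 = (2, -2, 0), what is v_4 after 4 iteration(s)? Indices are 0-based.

v_4 = (-20, -86, -64)

v_0 = (2, -2, 0).
v_1 = A·v_0 = (8, 4, -2).
v_2 = A·v_1 = (4, -6, -16).
v_3 = A·v_2 = (-12, 28, 30).
v_4 = A·v_3 = (-20, -86, -64).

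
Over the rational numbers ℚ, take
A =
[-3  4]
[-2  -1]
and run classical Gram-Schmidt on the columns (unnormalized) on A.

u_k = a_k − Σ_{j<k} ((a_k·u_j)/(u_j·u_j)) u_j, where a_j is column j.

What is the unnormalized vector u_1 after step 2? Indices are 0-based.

u_1 = (22/13, -33/13)

Step 1: u_0 = a_0 = (-3, -2).
Step 2: u_1 = a_1 − (-10/13)·u_0 = (22/13, -33/13).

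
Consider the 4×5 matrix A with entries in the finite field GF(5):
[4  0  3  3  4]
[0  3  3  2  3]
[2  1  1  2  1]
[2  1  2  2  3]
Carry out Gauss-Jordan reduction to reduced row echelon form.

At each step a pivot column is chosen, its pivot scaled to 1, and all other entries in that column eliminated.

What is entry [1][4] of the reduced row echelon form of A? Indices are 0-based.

pivot(0,0)=4: scale R0 → (1, 0, 2, 2, 1)
  clear (2,0): R2 −= (2)R0 → (0, 1, 2, 3, 4)
  clear (3,0): R3 −= (2)R0 → (0, 1, 3, 3, 1)
pivot(1,1)=3: scale R1 → (0, 1, 1, 4, 1)
  clear (2,1): R2 −= (1)R1 → (0, 0, 1, 4, 3)
  clear (3,1): R3 −= (1)R1 → (0, 0, 2, 4, 0)
pivot(2,2)=1: scale R2 → (0, 0, 1, 4, 3)
  clear (0,2): R0 −= (2)R2 → (1, 0, 0, 4, 0)
  clear (1,2): R1 −= (1)R2 → (0, 1, 0, 0, 3)
  clear (3,2): R3 −= (2)R2 → (0, 0, 0, 1, 4)
pivot(3,3)=1: scale R3 → (0, 0, 0, 1, 4)
  clear (0,3): R0 −= (4)R3 → (1, 0, 0, 0, 4)
  clear (2,3): R2 −= (4)R3 → (0, 0, 1, 0, 2)

M[1][4] = 3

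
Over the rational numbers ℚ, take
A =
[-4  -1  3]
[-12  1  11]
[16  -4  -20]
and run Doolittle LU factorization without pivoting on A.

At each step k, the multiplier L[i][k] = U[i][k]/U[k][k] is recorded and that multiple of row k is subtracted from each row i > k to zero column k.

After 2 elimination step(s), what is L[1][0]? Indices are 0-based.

k=0: U[0][0]=-4
  eliminate (1,0): mult=3, new row 1: (0, 4, 2); set L[1][0]=3
  eliminate (2,0): mult=-4, new row 2: (0, -8, -8); set L[2][0]=-4
k=1: U[1][1]=4
  eliminate (2,1): mult=-2, new row 2: (0, 0, -4); set L[2][1]=-2

L[1][0] = 3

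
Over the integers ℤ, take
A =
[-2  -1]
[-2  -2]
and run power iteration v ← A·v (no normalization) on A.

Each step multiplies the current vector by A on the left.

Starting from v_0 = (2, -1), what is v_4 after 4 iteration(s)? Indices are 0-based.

v_4 = (88, 124)

v_0 = (2, -1).
v_1 = A·v_0 = (-3, -2).
v_2 = A·v_1 = (8, 10).
v_3 = A·v_2 = (-26, -36).
v_4 = A·v_3 = (88, 124).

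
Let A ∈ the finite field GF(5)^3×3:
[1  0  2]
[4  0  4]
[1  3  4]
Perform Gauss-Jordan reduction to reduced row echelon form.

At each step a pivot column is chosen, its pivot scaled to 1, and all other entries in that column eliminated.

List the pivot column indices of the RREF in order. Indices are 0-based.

pivot columns: 0, 1, 2

pivot(0,0)=1: scale R0 → (1, 0, 2)
  clear (1,0): R1 −= (4)R0 → (0, 0, 1)
  clear (2,0): R2 −= (1)R0 → (0, 3, 2)
pivot(1,1): swap R1↔R2
pivot(1,1)=3: scale R1 → (0, 1, 4)
pivot(2,2)=1: scale R2 → (0, 0, 1)
  clear (0,2): R0 −= (2)R2 → (1, 0, 0)
  clear (1,2): R1 −= (4)R2 → (0, 1, 0)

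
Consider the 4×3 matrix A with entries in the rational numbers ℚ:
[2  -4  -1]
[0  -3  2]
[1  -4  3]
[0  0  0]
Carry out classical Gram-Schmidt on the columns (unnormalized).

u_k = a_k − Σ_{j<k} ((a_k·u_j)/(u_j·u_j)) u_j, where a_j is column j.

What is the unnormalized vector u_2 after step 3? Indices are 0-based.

u_2 = (-39/61, -52/61, 78/61, 0)

Step 1: u_0 = a_0 = (2, 0, 1, 0).
Step 2: u_1 = a_1 − (-12/5)·u_0 = (4/5, -3, -8/5, 0).
Step 3: u_2 = a_2 − (1/5)·u_0 − (-58/61)·u_1 = (-39/61, -52/61, 78/61, 0).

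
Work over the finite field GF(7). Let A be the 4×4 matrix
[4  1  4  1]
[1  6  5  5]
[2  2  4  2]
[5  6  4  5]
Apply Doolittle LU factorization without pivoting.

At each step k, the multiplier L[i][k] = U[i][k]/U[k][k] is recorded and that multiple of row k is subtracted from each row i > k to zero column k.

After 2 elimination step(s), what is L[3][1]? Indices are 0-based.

L[3][1] = 6

k=0: U[0][0]=4
  eliminate (1,0): mult=2, new row 1: (0, 4, 4, 3); set L[1][0]=2
  eliminate (2,0): mult=4, new row 2: (0, 5, 2, 5); set L[2][0]=4
  eliminate (3,0): mult=3, new row 3: (0, 3, 6, 2); set L[3][0]=3
k=1: U[1][1]=4
  eliminate (2,1): mult=3, new row 2: (0, 0, 4, 3); set L[2][1]=3
  eliminate (3,1): mult=6, new row 3: (0, 0, 3, 5); set L[3][1]=6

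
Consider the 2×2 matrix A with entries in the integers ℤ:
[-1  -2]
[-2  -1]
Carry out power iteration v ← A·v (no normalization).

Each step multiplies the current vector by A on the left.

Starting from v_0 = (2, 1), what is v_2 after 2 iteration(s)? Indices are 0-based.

v_0 = (2, 1).
v_1 = A·v_0 = (-4, -5).
v_2 = A·v_1 = (14, 13).

v_2 = (14, 13)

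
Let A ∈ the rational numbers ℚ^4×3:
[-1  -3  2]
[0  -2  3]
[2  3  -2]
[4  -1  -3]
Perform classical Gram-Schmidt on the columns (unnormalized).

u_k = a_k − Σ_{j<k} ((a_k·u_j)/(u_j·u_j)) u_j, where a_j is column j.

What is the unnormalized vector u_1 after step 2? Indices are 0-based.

Step 1: u_0 = a_0 = (-1, 0, 2, 4).
Step 2: u_1 = a_1 − (5/21)·u_0 = (-58/21, -2, 53/21, -41/21).

u_1 = (-58/21, -2, 53/21, -41/21)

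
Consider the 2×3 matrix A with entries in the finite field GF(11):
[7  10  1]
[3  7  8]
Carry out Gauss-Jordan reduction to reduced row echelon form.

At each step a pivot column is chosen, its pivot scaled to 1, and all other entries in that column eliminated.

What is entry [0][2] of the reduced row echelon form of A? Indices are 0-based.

M[0][2] = 6

[1] R0 /= 7  ⇒  (1, 3, 8)
     R1 -= 3·R0  ⇒  (0, 9, 6)
[2] R1 /= 9  ⇒  (0, 1, 8)
     R0 -= 3·R1  ⇒  (1, 0, 6)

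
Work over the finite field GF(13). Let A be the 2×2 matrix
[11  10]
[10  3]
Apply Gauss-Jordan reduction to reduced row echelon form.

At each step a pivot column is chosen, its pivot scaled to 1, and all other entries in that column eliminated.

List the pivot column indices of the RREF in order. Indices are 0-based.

step 1: normalize row 0 (÷11) = (1, 8)
  row 1: subtract 10×row0 = (0, 1)
step 2: normalize row 1 (÷1) = (0, 1)
  row 0: subtract 8×row1 = (1, 0)

pivot columns: 0, 1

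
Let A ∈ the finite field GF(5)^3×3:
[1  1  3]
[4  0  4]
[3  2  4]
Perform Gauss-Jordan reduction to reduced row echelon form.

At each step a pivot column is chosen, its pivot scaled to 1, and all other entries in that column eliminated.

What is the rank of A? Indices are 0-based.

rank = 3

[1] R0 /= 1  ⇒  (1, 1, 3)
     R1 -= 4·R0  ⇒  (0, 1, 2)
     R2 -= 3·R0  ⇒  (0, 4, 0)
[2] R1 /= 1  ⇒  (0, 1, 2)
     R0 -= 1·R1  ⇒  (1, 0, 1)
     R2 -= 4·R1  ⇒  (0, 0, 2)
[3] R2 /= 2  ⇒  (0, 0, 1)
     R0 -= 1·R2  ⇒  (1, 0, 0)
     R1 -= 2·R2  ⇒  (0, 1, 0)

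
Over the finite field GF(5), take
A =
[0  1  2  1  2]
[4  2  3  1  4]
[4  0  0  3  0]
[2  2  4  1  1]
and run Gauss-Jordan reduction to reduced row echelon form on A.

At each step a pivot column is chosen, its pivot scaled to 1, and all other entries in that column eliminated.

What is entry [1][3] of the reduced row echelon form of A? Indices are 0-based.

pivot(0,0): swap R0↔R1
pivot(0,0)=4: scale R0 → (1, 3, 2, 4, 1)
  clear (2,0): R2 −= (4)R0 → (0, 3, 2, 2, 1)
  clear (3,0): R3 −= (2)R0 → (0, 1, 0, 3, 4)
pivot(1,1)=1: scale R1 → (0, 1, 2, 1, 2)
  clear (0,1): R0 −= (3)R1 → (1, 0, 1, 1, 0)
  clear (2,1): R2 −= (3)R1 → (0, 0, 1, 4, 0)
  clear (3,1): R3 −= (1)R1 → (0, 0, 3, 2, 2)
pivot(2,2)=1: scale R2 → (0, 0, 1, 4, 0)
  clear (0,2): R0 −= (1)R2 → (1, 0, 0, 2, 0)
  clear (1,2): R1 −= (2)R2 → (0, 1, 0, 3, 2)
  clear (3,2): R3 −= (3)R2 → (0, 0, 0, 0, 2)
col 3: no nonzero at/below row 3; advance.
pivot(3,4)=2: scale R3 → (0, 0, 0, 0, 1)
  clear (1,4): R1 −= (2)R3 → (0, 1, 0, 3, 0)

M[1][3] = 3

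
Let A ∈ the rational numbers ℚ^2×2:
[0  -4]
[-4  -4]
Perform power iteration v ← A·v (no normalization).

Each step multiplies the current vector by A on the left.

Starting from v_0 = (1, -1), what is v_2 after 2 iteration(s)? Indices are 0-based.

v_0 = (1, -1).
v_1 = A·v_0 = (4, 0).
v_2 = A·v_1 = (0, -16).

v_2 = (0, -16)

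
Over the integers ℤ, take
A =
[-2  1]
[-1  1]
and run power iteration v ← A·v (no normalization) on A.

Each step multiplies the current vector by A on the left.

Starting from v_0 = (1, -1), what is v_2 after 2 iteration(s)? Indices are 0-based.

v_0 = (1, -1).
v_1 = A·v_0 = (-3, -2).
v_2 = A·v_1 = (4, 1).

v_2 = (4, 1)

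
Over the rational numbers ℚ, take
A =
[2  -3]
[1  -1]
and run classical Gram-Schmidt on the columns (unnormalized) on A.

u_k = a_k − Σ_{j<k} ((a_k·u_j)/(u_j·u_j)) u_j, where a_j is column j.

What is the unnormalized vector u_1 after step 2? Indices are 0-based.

u_1 = (-1/5, 2/5)

Step 1: u_0 = a_0 = (2, 1).
Step 2: u_1 = a_1 − (-7/5)·u_0 = (-1/5, 2/5).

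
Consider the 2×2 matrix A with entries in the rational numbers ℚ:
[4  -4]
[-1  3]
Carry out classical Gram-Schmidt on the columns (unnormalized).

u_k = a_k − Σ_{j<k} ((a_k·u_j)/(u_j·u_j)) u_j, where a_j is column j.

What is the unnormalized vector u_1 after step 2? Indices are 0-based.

u_1 = (8/17, 32/17)

Step 1: u_0 = a_0 = (4, -1).
Step 2: u_1 = a_1 − (-19/17)·u_0 = (8/17, 32/17).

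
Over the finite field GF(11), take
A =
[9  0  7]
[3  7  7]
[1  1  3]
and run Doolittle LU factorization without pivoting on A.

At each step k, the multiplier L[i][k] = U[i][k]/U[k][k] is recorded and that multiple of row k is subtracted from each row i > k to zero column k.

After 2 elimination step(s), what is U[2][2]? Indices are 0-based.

U[2][2] = 4

[col 0] pivot 9
  R1 -= 4*R0 → (0, 7, 1)  (L[1][0] := 4)
  R2 -= 5*R0 → (0, 1, 1)  (L[2][0] := 5)
[col 1] pivot 7
  R2 -= 8*R1 → (0, 0, 4)  (L[2][1] := 8)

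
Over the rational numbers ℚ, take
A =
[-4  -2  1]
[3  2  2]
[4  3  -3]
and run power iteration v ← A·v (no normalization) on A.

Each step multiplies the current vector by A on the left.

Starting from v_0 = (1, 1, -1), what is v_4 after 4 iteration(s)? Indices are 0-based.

v_4 = (1022, 35, -1594)

v_0 = (1, 1, -1).
v_1 = A·v_0 = (-7, 3, 10).
v_2 = A·v_1 = (32, 5, -49).
v_3 = A·v_2 = (-187, 8, 290).
v_4 = A·v_3 = (1022, 35, -1594).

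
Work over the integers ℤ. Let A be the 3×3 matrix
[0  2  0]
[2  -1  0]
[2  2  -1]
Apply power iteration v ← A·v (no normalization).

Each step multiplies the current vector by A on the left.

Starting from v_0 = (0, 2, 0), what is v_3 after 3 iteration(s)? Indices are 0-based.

v_3 = (20, -18, 12)

v_0 = (0, 2, 0).
v_1 = A·v_0 = (4, -2, 4).
v_2 = A·v_1 = (-4, 10, 0).
v_3 = A·v_2 = (20, -18, 12).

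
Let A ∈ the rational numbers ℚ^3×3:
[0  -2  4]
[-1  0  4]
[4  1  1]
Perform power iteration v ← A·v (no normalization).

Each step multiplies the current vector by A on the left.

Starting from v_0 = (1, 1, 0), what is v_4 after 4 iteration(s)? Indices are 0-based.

v_0 = (1, 1, 0).
v_1 = A·v_0 = (-2, -1, 5).
v_2 = A·v_1 = (22, 22, -4).
v_3 = A·v_2 = (-60, -38, 106).
v_4 = A·v_3 = (500, 484, -172).

v_4 = (500, 484, -172)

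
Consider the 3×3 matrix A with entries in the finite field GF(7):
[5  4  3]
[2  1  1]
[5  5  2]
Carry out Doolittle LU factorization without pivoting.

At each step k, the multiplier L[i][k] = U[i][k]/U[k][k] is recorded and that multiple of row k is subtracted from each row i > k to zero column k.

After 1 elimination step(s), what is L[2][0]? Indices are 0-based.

k=0: U[0][0]=5
  eliminate (1,0): mult=6, new row 1: (0, 5, 4); set L[1][0]=6
  eliminate (2,0): mult=1, new row 2: (0, 1, 6); set L[2][0]=1

L[2][0] = 1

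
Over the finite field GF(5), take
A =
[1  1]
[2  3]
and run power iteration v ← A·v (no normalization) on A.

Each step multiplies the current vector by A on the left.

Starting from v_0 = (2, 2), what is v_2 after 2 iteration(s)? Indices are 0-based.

v_2 = (4, 3)

v_0 = (2, 2).
v_1 = A·v_0 = (4, 0).
v_2 = A·v_1 = (4, 3).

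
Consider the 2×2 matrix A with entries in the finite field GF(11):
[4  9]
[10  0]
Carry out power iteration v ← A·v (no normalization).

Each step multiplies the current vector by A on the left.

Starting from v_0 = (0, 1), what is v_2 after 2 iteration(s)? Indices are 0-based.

v_2 = (3, 2)

v_0 = (0, 1).
v_1 = A·v_0 = (9, 0).
v_2 = A·v_1 = (3, 2).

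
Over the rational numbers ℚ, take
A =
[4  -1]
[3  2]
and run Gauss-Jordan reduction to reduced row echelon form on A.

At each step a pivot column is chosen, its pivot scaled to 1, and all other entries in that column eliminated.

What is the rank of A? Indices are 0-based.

rank = 2

step 1: normalize row 0 (÷4) = (1, -1/4)
  row 1: subtract 3×row0 = (0, 11/4)
step 2: normalize row 1 (÷11/4) = (0, 1)
  row 0: subtract -1/4×row1 = (1, 0)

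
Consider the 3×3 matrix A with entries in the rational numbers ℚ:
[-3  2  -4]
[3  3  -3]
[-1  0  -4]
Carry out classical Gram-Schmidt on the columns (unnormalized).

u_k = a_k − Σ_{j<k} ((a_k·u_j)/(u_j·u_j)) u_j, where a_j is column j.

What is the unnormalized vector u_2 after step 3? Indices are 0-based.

Step 1: u_0 = a_0 = (-3, 3, -1).
Step 2: u_1 = a_1 − (3/19)·u_0 = (47/19, 48/19, 3/19).
Step 3: u_2 = a_2 − (7/19)·u_0 − (-172/119)·u_1 = (81/119, -54/119, -405/119).

u_2 = (81/119, -54/119, -405/119)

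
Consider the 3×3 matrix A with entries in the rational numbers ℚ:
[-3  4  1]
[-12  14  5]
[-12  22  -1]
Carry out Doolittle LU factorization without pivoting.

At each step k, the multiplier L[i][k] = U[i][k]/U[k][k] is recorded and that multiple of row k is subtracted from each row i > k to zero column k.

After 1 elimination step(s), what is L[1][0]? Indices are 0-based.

k=0: U[0][0]=-3
  eliminate (1,0): mult=4, new row 1: (0, -2, 1); set L[1][0]=4
  eliminate (2,0): mult=4, new row 2: (0, 6, -5); set L[2][0]=4

L[1][0] = 4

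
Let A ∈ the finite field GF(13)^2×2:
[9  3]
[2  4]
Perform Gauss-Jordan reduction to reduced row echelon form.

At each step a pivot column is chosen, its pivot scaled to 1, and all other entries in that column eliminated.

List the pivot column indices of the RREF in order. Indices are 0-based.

pivot columns: 0, 1

[1] R0 /= 9  ⇒  (1, 9)
     R1 -= 2·R0  ⇒  (0, 12)
[2] R1 /= 12  ⇒  (0, 1)
     R0 -= 9·R1  ⇒  (1, 0)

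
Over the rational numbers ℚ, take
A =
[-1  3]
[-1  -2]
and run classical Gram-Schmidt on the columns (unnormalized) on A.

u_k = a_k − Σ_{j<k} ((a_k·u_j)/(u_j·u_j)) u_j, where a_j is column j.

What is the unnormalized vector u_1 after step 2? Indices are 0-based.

u_1 = (5/2, -5/2)

Step 1: u_0 = a_0 = (-1, -1).
Step 2: u_1 = a_1 − (-1/2)·u_0 = (5/2, -5/2).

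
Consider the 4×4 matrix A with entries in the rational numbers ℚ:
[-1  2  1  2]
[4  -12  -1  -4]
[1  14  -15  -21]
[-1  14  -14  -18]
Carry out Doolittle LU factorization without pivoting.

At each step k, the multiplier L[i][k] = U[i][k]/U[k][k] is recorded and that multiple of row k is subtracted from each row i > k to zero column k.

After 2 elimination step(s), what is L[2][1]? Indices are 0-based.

L[2][1] = -4

k=0: U[0][0]=-1
  eliminate (1,0): mult=-4, new row 1: (0, -4, 3, 4); set L[1][0]=-4
  eliminate (2,0): mult=-1, new row 2: (0, 16, -14, -19); set L[2][0]=-1
  eliminate (3,0): mult=1, new row 3: (0, 12, -15, -20); set L[3][0]=1
k=1: U[1][1]=-4
  eliminate (2,1): mult=-4, new row 2: (0, 0, -2, -3); set L[2][1]=-4
  eliminate (3,1): mult=-3, new row 3: (0, 0, -6, -8); set L[3][1]=-3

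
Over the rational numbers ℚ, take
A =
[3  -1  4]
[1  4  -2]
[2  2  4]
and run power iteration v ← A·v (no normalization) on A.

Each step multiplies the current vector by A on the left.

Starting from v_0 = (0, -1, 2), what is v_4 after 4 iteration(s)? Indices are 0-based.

v_4 = (1689, -520, 974)

v_0 = (0, -1, 2).
v_1 = A·v_0 = (9, -8, 6).
v_2 = A·v_1 = (59, -35, 26).
v_3 = A·v_2 = (316, -133, 152).
v_4 = A·v_3 = (1689, -520, 974).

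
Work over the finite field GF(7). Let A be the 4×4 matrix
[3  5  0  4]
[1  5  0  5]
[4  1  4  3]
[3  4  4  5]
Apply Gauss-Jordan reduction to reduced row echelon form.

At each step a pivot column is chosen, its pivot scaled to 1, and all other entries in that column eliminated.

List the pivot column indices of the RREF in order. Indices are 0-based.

pivot columns: 0, 1, 2, 3

[1] R0 /= 3  ⇒  (1, 4, 0, 6)
     R1 -= 1·R0  ⇒  (0, 1, 0, 6)
     R2 -= 4·R0  ⇒  (0, 6, 4, 0)
     R3 -= 3·R0  ⇒  (0, 6, 4, 1)
[2] R1 /= 1  ⇒  (0, 1, 0, 6)
     R0 -= 4·R1  ⇒  (1, 0, 0, 3)
     R2 -= 6·R1  ⇒  (0, 0, 4, 6)
     R3 -= 6·R1  ⇒  (0, 0, 4, 0)
[3] R2 /= 4  ⇒  (0, 0, 1, 5)
     R3 -= 4·R2  ⇒  (0, 0, 0, 1)
[4] R3 /= 1  ⇒  (0, 0, 0, 1)
     R0 -= 3·R3  ⇒  (1, 0, 0, 0)
     R1 -= 6·R3  ⇒  (0, 1, 0, 0)
     R2 -= 5·R3  ⇒  (0, 0, 1, 0)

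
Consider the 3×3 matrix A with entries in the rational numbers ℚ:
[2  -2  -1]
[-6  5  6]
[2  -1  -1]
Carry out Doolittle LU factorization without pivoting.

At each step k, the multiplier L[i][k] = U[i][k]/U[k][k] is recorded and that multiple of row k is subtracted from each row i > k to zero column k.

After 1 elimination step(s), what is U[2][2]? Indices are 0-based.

U[2][2] = 0

[col 0] pivot 2
  R1 -= -3*R0 → (0, -1, 3)  (L[1][0] := -3)
  R2 -= 1*R0 → (0, 1, 0)  (L[2][0] := 1)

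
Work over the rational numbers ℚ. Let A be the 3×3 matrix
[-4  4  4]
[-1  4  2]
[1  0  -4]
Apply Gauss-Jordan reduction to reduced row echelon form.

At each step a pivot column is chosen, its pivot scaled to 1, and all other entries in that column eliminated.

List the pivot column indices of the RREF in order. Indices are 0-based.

pivot columns: 0, 1, 2

step 1: normalize row 0 (÷-4) = (1, -1, -1)
  row 1: subtract -1×row0 = (0, 3, 1)
  row 2: subtract 1×row0 = (0, 1, -3)
step 2: normalize row 1 (÷3) = (0, 1, 1/3)
  row 0: subtract -1×row1 = (1, 0, -2/3)
  row 2: subtract 1×row1 = (0, 0, -10/3)
step 3: normalize row 2 (÷-10/3) = (0, 0, 1)
  row 0: subtract -2/3×row2 = (1, 0, 0)
  row 1: subtract 1/3×row2 = (0, 1, 0)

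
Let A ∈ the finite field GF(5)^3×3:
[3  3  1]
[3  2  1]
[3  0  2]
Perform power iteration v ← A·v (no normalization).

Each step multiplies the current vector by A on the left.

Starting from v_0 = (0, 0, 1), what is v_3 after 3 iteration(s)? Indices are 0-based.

v_3 = (2, 0, 3)

v_0 = (0, 0, 1).
v_1 = A·v_0 = (1, 1, 2).
v_2 = A·v_1 = (3, 2, 2).
v_3 = A·v_2 = (2, 0, 3).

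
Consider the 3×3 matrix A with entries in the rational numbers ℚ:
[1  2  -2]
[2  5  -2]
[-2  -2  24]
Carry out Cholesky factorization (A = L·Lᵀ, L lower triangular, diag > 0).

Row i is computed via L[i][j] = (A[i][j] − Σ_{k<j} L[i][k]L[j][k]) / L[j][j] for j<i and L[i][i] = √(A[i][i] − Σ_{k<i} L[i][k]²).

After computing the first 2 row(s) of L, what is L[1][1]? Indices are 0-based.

Step 1: L[0][0] = √(1) = 1.
  L[1][0] = (2) / L[0][0] = 2.
Step 2: L[1][1] = √(1) = 1.

L[1][1] = 1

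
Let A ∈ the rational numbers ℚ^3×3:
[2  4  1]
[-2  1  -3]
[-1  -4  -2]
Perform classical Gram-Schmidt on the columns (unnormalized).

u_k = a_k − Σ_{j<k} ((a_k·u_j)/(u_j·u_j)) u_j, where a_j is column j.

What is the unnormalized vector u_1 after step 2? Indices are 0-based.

u_1 = (16/9, 29/9, -26/9)

Step 1: u_0 = a_0 = (2, -2, -1).
Step 2: u_1 = a_1 − (10/9)·u_0 = (16/9, 29/9, -26/9).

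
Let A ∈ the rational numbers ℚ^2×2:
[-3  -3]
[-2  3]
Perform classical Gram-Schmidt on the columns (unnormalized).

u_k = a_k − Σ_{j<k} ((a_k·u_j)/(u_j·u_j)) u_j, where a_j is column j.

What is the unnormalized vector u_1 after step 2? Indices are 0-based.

Step 1: u_0 = a_0 = (-3, -2).
Step 2: u_1 = a_1 − (3/13)·u_0 = (-30/13, 45/13).

u_1 = (-30/13, 45/13)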